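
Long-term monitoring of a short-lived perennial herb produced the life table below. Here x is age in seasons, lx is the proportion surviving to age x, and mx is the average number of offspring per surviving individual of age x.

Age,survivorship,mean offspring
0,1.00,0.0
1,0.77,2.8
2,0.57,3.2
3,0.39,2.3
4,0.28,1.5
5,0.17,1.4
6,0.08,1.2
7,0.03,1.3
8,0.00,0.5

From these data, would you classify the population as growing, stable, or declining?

growing

R0 = Σ lx·mx = 0 + 2.156 + 1.824 + 0.897 + 0.42 + 0.238 + 0.096 + 0.039 + 0 = 5.67
R0 > 1, so the population is growing.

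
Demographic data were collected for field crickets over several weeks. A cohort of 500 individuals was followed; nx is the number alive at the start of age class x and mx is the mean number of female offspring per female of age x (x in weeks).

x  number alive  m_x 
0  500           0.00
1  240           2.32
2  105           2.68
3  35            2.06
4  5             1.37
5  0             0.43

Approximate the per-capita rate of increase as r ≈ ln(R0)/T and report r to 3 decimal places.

lx = nx/n0 = nx/500: 1, 0.48, 0.21, 0.07, 0.01, 0
R0 = Σ lx·mx = 0 + 1.1136 + 0.5628 + 0.1442 + 0.0137 + 0 = 1.8343
Σ x·lx·mx = 2.7266; T = 2.7266/1.8343 = 1.48645…
r ≈ ln(R0)/T = ln(1.8343)/1.48645… = 0.40813… → 0.408

0.408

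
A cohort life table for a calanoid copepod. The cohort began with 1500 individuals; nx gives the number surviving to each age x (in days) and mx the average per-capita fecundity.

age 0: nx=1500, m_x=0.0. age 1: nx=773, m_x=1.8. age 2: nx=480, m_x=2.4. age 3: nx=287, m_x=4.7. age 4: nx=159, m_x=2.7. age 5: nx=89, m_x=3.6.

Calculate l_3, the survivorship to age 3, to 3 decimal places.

l_3 = n_3/n_0 = 287/1500 = 0.191333… → 0.191

0.191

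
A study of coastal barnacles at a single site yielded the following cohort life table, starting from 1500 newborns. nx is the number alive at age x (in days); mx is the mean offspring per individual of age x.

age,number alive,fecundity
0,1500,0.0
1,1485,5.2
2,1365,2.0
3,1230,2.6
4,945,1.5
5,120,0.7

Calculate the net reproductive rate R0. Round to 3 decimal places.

lx = nx/n0 = nx/1500: 1, 0.99, 0.91, 0.82, 0.63, 0.08
lx·mx by age: 0, 5.148, 1.82, 2.132, 0.945, 0.056
R0 = Σ lx·mx = 10.101 → 10.101

10.101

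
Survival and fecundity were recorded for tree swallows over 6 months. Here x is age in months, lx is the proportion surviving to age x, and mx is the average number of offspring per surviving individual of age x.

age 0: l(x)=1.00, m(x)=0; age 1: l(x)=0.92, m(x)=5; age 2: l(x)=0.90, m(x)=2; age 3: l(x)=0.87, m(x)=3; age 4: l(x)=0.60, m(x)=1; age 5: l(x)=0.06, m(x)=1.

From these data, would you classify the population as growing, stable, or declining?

growing

R0 = Σ lx·mx = 0 + 4.6 + 1.8 + 2.61 + 0.6 + 0.06 = 9.67
R0 > 1, so the population is growing.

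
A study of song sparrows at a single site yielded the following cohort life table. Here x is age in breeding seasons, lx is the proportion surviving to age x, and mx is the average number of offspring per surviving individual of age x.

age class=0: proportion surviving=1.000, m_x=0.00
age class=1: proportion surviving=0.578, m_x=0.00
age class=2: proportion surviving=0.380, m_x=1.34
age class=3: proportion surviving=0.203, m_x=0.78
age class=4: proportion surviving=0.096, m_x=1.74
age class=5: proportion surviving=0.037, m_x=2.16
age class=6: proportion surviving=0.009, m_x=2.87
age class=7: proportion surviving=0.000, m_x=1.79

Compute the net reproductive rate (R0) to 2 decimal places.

lx·mx by age: 0, 0, 0.5092, 0.15834, 0.16704, 0.07992, 0.02583, 0
R0 = Σ lx·mx = 0.94033 → 0.94

0.94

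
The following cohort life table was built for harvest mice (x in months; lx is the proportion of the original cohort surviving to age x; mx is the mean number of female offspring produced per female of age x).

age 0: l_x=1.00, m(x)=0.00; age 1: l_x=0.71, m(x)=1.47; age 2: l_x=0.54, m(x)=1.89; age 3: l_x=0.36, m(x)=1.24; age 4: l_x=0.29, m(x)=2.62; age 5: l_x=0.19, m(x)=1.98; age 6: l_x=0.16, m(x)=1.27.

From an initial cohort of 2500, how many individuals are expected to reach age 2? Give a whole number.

Expected survivors = N0 · l_2 = 2500 × 0.54 = 1350 → 1350

1350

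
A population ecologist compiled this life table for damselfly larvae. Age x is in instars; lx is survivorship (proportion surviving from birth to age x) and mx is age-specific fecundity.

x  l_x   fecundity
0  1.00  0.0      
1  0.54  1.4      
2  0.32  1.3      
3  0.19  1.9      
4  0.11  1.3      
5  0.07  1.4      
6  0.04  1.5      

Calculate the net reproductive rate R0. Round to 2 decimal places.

1.83

lx·mx by age: 0, 0.756, 0.416, 0.361, 0.143, 0.098, 0.06
R0 = Σ lx·mx = 1.834 → 1.83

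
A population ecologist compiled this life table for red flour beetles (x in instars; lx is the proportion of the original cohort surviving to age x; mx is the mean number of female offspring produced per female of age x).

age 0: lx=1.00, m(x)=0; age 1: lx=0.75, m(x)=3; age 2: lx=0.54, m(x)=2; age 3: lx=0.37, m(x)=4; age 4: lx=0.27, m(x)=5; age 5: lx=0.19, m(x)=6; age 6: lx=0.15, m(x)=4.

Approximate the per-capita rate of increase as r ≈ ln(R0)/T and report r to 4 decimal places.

R0 = Σ lx·mx = 0 + 2.25 + 1.08 + 1.48 + 1.35 + 1.14 + 0.6 = 7.9
Σ x·lx·mx = 23.55; T = 23.55/7.9 = 2.98101…
r ≈ ln(R0)/T = ln(7.9)/2.98101… = 0.693342… → 0.6933

0.6933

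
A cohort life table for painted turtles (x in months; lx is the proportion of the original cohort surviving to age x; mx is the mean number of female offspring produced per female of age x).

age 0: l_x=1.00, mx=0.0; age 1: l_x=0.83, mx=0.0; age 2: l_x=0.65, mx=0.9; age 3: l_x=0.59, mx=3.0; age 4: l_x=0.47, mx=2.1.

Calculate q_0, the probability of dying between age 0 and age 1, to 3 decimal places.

0.170

q_0 = (l_0 − l_1) / l_0 = (1 − 0.83) / 1
     = 0.17 / 1 = 0.17 → 0.170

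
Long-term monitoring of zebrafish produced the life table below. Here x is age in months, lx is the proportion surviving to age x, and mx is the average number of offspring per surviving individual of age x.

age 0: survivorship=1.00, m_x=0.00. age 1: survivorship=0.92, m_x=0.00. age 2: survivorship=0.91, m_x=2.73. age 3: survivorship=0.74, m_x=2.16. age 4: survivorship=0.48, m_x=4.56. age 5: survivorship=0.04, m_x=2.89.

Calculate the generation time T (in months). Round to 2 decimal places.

lx·mx: 0, 0, 2.4843, 1.5984, 2.1888, 0.1156 → R0 = 6.3871
x·lx·mx: 0, 0, 4.9686, 4.7952, 8.7552, 0.578 → Σ = 19.097
T = 19.097 / 6.3871 = 2.989933… → 2.99

2.99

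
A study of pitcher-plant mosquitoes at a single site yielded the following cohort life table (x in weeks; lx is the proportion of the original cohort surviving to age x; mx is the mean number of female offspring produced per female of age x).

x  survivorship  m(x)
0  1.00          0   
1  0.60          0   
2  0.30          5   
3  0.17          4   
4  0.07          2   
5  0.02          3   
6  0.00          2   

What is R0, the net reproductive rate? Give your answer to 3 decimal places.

2.380

lx·mx by age: 0, 0, 1.5, 0.68, 0.14, 0.06, 0
R0 = Σ lx·mx = 2.38 → 2.380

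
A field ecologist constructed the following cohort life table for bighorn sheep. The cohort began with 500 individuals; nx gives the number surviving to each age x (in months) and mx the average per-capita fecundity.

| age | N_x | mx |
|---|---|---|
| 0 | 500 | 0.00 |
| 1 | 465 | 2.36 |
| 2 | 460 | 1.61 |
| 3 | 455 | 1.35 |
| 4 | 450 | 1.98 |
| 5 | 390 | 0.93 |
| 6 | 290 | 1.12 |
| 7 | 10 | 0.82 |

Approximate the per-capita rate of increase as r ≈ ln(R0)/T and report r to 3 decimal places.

lx = nx/n0 = nx/500: 1, 0.93, 0.92, 0.91, 0.9, 0.78, 0.58, 0.02
R0 = Σ lx·mx = 0 + 2.1948 + 1.4812 + 1.2285 + 1.782 + 0.7254 + 0.6496 + 0.0164 = 8.0779
Σ x·lx·mx = 23.6101; T = 23.6101/8.0779 = 2.9228…
r ≈ ln(R0)/T = ln(8.0779)/2.9228… = 0.71477… → 0.715

0.715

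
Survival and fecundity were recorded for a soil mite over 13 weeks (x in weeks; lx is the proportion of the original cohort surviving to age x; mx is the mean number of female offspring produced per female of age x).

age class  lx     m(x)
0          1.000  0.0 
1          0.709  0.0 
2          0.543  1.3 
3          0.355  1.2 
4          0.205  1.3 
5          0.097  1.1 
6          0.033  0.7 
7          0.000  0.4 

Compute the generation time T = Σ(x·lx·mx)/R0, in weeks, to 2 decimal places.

lx·mx: 0, 0, 0.7059, 0.426, 0.2665, 0.1067, 0.0231, 0 → R0 = 1.5282
x·lx·mx: 0, 0, 1.4118, 1.278, 1.066, 0.5335, 0.1386, 0 → Σ = 4.4279
T = 4.4279 / 1.5282 = 2.897461… → 2.90

2.90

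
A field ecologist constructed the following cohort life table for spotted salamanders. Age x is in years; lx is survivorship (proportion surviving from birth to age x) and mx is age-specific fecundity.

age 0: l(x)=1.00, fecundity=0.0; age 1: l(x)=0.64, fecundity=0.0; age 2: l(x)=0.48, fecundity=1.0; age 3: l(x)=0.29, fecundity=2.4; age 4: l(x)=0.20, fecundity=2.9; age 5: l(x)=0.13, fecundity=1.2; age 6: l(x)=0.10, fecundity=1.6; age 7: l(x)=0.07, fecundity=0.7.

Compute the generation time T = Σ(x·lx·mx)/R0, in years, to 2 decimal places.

3.51

lx·mx: 0, 0, 0.48, 0.696, 0.58, 0.156, 0.16, 0.049 → R0 = 2.121
x·lx·mx: 0, 0, 0.96, 2.088, 2.32, 0.78, 0.96, 0.343 → Σ = 7.451
T = 7.451 / 2.121 = 3.512966… → 3.51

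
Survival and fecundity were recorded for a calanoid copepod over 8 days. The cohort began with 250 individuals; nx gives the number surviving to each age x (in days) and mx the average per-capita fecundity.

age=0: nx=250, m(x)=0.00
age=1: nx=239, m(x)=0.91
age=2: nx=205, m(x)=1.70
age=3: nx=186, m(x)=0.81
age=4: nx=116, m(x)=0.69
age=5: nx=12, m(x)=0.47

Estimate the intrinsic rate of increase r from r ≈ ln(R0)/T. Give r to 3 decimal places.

0.546

lx = nx/n0 = nx/250: 1, 0.956, 0.82, 0.744, 0.464, 0.048
R0 = Σ lx·mx = 0 + 0.86996 + 1.394 + 0.60264 + 0.32016 + 0.02256 = 3.20932
Σ x·lx·mx = 6.85932; T = 6.85932/3.20932 = 2.13731…
r ≈ ln(R0)/T = ln(3.20932)/2.13731… = 0.54557… → 0.546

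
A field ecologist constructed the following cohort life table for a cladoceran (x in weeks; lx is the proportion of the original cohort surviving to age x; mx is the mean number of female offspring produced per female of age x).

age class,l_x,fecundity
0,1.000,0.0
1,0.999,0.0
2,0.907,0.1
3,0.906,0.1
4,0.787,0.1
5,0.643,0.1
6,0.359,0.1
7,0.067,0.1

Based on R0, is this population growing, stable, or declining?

R0 = Σ lx·mx = 0 + 0 + 0.0907 + 0.0906 + 0.0787 + 0.0643 + 0.0359 + 0.0067 = 0.3669
R0 < 1, so the population is declining.

declining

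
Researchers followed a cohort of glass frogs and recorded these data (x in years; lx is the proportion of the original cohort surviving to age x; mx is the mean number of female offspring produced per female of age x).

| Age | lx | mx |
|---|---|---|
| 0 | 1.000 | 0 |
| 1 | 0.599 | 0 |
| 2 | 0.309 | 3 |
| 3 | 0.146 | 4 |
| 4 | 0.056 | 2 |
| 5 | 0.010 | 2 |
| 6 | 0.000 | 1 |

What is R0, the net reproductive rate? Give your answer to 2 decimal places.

1.64

lx·mx by age: 0, 0, 0.927, 0.584, 0.112, 0.02, 0
R0 = Σ lx·mx = 1.643 → 1.64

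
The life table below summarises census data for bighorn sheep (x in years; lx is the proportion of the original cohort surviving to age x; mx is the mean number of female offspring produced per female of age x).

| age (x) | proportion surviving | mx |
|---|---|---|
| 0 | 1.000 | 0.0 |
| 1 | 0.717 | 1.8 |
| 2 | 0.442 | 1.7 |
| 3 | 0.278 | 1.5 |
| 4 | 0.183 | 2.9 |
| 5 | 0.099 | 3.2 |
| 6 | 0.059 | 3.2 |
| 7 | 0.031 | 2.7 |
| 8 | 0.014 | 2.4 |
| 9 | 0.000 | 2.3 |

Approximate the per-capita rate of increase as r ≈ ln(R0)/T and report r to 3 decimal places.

R0 = Σ lx·mx = 0 + 1.2906 + 0.7514 + 0.417 + 0.5307 + 0.3168 + 0.1888 + 0.0837 + 0.0336 + 0 = 3.6126
Σ x·lx·mx = 9.7387; T = 9.7387/3.6126 = 2.69576…
r ≈ ln(R0)/T = ln(3.6126)/2.69576… = 0.47646… → 0.476

0.476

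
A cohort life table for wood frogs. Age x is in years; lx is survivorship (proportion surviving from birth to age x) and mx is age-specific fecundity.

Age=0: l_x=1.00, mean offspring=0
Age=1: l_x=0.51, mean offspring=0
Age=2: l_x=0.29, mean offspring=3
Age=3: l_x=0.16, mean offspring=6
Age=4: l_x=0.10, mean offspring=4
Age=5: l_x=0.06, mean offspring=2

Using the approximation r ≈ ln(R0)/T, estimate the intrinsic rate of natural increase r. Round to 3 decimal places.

0.294

R0 = Σ lx·mx = 0 + 0 + 0.87 + 0.96 + 0.4 + 0.12 = 2.35
Σ x·lx·mx = 6.82; T = 6.82/2.35 = 2.90213…
r ≈ ln(R0)/T = ln(2.35)/2.90213… = 0.29441… → 0.294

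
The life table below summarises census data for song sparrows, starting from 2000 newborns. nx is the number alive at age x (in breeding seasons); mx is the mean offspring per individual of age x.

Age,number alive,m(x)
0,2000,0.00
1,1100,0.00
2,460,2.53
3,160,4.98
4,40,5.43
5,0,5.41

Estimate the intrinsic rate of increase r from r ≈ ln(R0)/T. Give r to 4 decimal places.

lx = nx/n0 = nx/2000: 1, 0.55, 0.23, 0.08, 0.02, 0
R0 = Σ lx·mx = 0 + 0 + 0.5819 + 0.3984 + 0.1086 + 0 = 1.0889
Σ x·lx·mx = 2.7934; T = 2.7934/1.0889 = 2.56534…
r ≈ ln(R0)/T = ln(1.0889)/2.56534… = 0.033199… → 0.0332

0.0332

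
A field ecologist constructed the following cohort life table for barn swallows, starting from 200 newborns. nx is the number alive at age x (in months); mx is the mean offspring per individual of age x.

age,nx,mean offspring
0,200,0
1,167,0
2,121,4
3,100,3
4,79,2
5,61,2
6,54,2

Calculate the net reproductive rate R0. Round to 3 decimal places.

5.860

lx = nx/n0 = nx/200: 1, 0.835, 0.605, 0.5, 0.395, 0.305, 0.27
lx·mx by age: 0, 0, 2.42, 1.5, 0.79, 0.61, 0.54
R0 = Σ lx·mx = 5.86 → 5.860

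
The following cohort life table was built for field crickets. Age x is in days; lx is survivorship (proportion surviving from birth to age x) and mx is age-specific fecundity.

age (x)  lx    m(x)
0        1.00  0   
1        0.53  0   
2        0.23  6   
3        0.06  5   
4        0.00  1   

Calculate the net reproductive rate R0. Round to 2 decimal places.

lx·mx by age: 0, 0, 1.38, 0.3, 0
R0 = Σ lx·mx = 1.68 → 1.68

1.68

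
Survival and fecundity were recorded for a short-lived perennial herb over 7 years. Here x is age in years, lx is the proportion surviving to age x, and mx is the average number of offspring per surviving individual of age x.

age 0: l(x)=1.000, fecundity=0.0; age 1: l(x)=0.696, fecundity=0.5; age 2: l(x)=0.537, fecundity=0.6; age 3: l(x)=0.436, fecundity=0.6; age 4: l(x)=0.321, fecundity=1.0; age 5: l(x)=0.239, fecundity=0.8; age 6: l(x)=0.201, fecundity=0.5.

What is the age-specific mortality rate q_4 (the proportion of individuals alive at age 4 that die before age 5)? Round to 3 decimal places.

q_4 = (l_4 − l_5) / l_4 = (0.321 − 0.239) / 0.321
     = 0.082 / 0.321 = 0.255452… → 0.255

0.255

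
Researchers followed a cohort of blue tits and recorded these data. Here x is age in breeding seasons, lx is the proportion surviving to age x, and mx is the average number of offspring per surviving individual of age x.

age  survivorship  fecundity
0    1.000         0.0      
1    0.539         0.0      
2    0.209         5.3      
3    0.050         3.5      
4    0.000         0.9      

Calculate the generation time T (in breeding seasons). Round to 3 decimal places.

lx·mx: 0, 0, 1.1077, 0.175, 0 → R0 = 1.2827
x·lx·mx: 0, 0, 2.2154, 0.525, 0 → Σ = 2.7404
T = 2.7404 / 1.2827 = 2.136431… → 2.136

2.136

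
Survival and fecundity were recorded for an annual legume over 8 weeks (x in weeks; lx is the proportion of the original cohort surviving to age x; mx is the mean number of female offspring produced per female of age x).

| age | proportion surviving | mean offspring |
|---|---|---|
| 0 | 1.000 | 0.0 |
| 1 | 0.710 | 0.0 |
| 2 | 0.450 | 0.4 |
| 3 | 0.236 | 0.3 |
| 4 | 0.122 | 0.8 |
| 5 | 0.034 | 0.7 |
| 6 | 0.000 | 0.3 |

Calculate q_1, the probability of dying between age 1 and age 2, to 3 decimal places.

q_1 = (l_1 − l_2) / l_1 = (0.71 − 0.45) / 0.71
     = 0.26 / 0.71 = 0.366197… → 0.366

0.366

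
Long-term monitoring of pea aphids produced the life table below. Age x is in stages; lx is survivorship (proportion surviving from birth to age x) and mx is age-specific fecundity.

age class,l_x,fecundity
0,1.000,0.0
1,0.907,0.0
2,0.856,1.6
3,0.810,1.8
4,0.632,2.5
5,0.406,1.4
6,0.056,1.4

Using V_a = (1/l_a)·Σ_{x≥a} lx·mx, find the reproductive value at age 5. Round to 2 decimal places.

1.59

lx·mx for x ≥ 5: 0.5684, 0.0784 → sum = 0.6468
V_5 = 0.6468 / l_5 = 0.6468 / 0.406 = 1.593103… → 1.59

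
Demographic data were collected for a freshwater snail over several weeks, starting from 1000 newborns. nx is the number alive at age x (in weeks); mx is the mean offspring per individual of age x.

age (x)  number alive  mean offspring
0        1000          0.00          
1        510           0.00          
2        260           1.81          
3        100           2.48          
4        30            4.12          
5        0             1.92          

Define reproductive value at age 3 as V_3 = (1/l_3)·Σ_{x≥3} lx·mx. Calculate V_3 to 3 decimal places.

lx = nx/n0 = nx/1000: 1, 0.51, 0.26, 0.1, 0.03, 0
lx·mx for x ≥ 3: 0.248, 0.1236, 0 → sum = 0.3716
V_3 = 0.3716 / l_3 = 0.3716 / 0.1 = 3.716 → 3.716

3.716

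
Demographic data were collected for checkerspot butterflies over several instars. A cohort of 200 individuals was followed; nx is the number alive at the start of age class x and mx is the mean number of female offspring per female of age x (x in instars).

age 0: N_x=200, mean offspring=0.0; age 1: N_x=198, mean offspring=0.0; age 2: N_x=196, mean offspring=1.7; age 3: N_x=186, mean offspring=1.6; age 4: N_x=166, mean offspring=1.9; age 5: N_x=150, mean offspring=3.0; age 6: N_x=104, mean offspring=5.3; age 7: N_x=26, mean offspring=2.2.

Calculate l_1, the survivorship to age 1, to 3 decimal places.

l_1 = n_1/n_0 = 198/200 = 0.99 → 0.990

0.990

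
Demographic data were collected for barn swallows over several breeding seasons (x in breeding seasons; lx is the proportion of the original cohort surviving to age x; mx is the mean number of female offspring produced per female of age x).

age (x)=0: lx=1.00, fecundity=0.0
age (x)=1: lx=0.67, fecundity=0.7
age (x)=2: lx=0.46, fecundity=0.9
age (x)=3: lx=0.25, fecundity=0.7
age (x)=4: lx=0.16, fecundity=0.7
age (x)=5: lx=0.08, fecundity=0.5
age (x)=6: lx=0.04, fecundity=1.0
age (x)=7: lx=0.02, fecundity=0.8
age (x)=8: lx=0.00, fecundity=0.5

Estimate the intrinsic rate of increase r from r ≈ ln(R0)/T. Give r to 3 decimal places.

0.106

R0 = Σ lx·mx = 0 + 0.469 + 0.414 + 0.175 + 0.112 + 0.04 + 0.04 + 0.016 + 0 = 1.266
Σ x·lx·mx = 2.822; T = 2.822/1.266 = 2.22907…
r ≈ ln(R0)/T = ln(1.266)/2.22907… = 0.10581… → 0.106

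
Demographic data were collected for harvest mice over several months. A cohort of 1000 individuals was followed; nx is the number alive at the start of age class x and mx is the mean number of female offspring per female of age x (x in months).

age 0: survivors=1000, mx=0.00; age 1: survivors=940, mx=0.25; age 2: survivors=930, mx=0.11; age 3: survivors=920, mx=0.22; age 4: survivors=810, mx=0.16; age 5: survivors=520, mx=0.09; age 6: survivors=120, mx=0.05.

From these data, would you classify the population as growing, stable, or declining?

lx = nx/n0 = nx/1000: 1, 0.94, 0.93, 0.92, 0.81, 0.52, 0.12
R0 = Σ lx·mx = 0 + 0.235 + 0.1023 + 0.2024 + 0.1296 + 0.0468 + 0.006 = 0.7221
R0 < 1, so the population is declining.

declining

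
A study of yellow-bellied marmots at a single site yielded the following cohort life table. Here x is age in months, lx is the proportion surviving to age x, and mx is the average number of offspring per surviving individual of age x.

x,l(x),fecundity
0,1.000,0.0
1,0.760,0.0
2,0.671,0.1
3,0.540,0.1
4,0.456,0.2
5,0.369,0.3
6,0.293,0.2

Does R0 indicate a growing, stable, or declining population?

R0 = Σ lx·mx = 0 + 0 + 0.0671 + 0.054 + 0.0912 + 0.1107 + 0.0586 = 0.3816
R0 < 1, so the population is declining.

declining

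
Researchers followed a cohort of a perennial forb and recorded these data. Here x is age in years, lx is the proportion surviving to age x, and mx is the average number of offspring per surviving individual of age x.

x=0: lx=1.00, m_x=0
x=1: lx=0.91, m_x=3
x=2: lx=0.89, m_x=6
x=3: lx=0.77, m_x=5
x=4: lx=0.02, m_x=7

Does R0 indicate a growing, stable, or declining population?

growing

R0 = Σ lx·mx = 0 + 2.73 + 5.34 + 3.85 + 0.14 = 12.06
R0 > 1, so the population is growing.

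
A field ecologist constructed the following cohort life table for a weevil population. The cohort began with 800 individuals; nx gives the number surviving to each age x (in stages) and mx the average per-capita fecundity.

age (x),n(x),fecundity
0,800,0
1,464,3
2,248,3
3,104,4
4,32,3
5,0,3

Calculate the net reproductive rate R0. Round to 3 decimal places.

3.310

lx = nx/n0 = nx/800: 1, 0.58, 0.31, 0.13, 0.04, 0
lx·mx by age: 0, 1.74, 0.93, 0.52, 0.12, 0
R0 = Σ lx·mx = 3.31 → 3.310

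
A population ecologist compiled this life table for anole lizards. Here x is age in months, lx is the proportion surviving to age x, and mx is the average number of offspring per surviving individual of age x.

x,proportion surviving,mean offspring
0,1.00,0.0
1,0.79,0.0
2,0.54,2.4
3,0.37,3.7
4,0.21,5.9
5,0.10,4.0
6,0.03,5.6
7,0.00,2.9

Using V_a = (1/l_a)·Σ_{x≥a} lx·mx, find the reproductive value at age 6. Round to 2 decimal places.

5.60

lx·mx for x ≥ 6: 0.168, 0 → sum = 0.168
V_6 = 0.168 / l_6 = 0.168 / 0.03 = 5.6 → 5.60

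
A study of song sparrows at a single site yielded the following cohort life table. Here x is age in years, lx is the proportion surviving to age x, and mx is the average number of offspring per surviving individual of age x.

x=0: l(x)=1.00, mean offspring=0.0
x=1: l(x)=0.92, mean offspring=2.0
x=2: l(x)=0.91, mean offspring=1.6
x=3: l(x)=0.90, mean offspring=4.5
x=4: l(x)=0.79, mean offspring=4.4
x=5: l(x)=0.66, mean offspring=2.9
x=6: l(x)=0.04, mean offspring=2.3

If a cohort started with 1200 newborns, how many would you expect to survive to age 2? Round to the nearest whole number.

1092

Expected survivors = N0 · l_2 = 1200 × 0.91 = 1092 → 1092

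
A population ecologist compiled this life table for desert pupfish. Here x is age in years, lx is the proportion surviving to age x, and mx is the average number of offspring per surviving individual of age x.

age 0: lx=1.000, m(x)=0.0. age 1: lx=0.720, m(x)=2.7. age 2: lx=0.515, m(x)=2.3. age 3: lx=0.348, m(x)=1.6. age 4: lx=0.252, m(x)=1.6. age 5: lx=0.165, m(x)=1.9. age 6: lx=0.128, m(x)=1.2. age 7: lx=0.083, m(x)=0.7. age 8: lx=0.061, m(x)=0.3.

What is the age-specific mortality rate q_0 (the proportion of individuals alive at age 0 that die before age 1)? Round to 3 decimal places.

q_0 = (l_0 − l_1) / l_0 = (1 − 0.72) / 1
     = 0.28 / 1 = 0.28 → 0.280

0.280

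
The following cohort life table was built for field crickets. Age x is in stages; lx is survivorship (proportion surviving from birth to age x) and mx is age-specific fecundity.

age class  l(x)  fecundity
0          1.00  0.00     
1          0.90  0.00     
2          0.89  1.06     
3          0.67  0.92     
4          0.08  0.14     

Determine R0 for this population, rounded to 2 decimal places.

lx·mx by age: 0, 0, 0.9434, 0.6164, 0.0112
R0 = Σ lx·mx = 1.571 → 1.57

1.57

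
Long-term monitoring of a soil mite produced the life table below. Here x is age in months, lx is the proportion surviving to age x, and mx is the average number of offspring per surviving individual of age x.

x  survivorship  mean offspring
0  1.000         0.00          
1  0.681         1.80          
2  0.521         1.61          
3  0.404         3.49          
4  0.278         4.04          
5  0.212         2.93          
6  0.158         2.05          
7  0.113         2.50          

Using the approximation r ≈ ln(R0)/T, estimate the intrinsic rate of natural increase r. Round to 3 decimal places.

R0 = Σ lx·mx = 0 + 1.2258 + 0.83881 + 1.40996 + 1.12312 + 0.62116 + 0.3239 + 0.2825 = 5.82525
Σ x·lx·mx = 18.65248; T = 18.65248/5.82525 = 3.20201…
r ≈ ln(R0)/T = ln(5.82525)/3.20201… = 0.55034… → 0.550

0.550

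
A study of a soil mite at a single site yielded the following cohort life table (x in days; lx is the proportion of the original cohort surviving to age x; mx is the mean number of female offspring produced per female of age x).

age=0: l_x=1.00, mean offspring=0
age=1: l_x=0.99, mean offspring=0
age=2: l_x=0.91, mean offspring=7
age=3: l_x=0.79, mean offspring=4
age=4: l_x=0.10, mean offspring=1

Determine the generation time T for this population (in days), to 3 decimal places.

lx·mx: 0, 0, 6.37, 3.16, 0.1 → R0 = 9.63
x·lx·mx: 0, 0, 12.74, 9.48, 0.4 → Σ = 22.62
T = 22.62 / 9.63 = 2.34891… → 2.349

2.349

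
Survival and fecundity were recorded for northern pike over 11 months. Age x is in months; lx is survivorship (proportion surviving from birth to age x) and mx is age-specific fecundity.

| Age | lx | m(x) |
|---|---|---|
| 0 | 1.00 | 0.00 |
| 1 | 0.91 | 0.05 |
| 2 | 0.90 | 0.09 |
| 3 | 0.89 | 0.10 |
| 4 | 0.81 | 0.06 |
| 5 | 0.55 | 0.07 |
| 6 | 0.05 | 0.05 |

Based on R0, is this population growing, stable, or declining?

R0 = Σ lx·mx = 0 + 0.0455 + 0.081 + 0.089 + 0.0486 + 0.0385 + 0.0025 = 0.3051
R0 < 1, so the population is declining.

declining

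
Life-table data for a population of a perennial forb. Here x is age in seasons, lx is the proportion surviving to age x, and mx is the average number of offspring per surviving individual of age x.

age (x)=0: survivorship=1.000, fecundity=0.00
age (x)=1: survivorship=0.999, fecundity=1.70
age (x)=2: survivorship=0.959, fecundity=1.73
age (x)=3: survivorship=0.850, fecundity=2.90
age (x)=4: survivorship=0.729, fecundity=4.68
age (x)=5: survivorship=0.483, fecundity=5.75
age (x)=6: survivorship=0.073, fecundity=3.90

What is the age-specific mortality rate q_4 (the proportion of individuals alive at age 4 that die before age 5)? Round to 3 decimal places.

0.337

q_4 = (l_4 − l_5) / l_4 = (0.729 − 0.483) / 0.729
     = 0.246 / 0.729 = 0.337449… → 0.337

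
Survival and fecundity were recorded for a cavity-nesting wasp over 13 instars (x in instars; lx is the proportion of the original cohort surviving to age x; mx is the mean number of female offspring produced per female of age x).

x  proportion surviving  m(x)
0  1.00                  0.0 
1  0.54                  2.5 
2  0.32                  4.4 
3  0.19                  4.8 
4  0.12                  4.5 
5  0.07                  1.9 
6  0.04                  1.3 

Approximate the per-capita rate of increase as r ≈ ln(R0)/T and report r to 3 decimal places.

0.648

R0 = Σ lx·mx = 0 + 1.35 + 1.408 + 0.912 + 0.54 + 0.133 + 0.052 = 4.395
Σ x·lx·mx = 10.039; T = 10.039/4.395 = 2.28419…
r ≈ ln(R0)/T = ln(4.395)/2.28419… = 0.64814… → 0.648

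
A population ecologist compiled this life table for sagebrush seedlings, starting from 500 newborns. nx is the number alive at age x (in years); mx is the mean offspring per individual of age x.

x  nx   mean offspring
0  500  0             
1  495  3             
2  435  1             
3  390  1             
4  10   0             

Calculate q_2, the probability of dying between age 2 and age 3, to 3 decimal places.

0.103

lx = nx/n0 = nx/500: 1, 0.99, 0.87, 0.78, 0.02
q_2 = (l_2 − l_3) / l_2 = (0.87 − 0.78) / 0.87
     = 0.09 / 0.87 = 0.103448… → 0.103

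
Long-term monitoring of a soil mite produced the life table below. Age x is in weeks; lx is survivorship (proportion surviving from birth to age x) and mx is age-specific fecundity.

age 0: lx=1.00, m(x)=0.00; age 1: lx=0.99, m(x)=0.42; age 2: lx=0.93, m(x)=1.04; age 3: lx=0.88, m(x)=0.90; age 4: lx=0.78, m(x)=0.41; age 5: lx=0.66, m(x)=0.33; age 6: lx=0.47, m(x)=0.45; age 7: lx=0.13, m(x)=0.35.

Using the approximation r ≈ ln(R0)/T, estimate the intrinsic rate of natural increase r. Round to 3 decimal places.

0.372

R0 = Σ lx·mx = 0 + 0.4158 + 0.9672 + 0.792 + 0.3198 + 0.2178 + 0.2115 + 0.0455 = 2.9696
Σ x·lx·mx = 8.6819; T = 8.6819/2.9696 = 2.92359…
r ≈ ln(R0)/T = ln(2.9696)/2.92359… = 0.37229… → 0.372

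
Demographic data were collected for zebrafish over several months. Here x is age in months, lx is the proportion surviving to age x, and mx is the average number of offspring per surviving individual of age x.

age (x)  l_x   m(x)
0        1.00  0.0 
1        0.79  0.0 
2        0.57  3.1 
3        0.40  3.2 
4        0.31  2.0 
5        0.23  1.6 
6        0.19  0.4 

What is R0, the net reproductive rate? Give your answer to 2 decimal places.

lx·mx by age: 0, 0, 1.767, 1.28, 0.62, 0.368, 0.076
R0 = Σ lx·mx = 4.111 → 4.11

4.11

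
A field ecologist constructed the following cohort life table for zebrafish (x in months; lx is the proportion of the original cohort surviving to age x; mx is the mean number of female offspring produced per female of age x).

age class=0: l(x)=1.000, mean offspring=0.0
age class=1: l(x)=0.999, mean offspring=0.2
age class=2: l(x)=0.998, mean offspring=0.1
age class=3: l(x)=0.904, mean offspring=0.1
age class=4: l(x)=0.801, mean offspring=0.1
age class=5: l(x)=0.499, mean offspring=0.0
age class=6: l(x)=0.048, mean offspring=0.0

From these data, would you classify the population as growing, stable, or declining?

declining

R0 = Σ lx·mx = 0 + 0.1998 + 0.0998 + 0.0904 + 0.0801 + 0 + 0 = 0.4701
R0 < 1, so the population is declining.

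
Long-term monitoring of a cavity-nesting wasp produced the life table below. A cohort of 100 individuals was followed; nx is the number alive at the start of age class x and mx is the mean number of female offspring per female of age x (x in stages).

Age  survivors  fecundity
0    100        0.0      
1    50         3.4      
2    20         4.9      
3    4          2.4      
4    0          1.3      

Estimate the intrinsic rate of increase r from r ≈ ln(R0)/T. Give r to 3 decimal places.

0.718

lx = nx/n0 = nx/100: 1, 0.5, 0.2, 0.04, 0
R0 = Σ lx·mx = 0 + 1.7 + 0.98 + 0.096 + 0 = 2.776
Σ x·lx·mx = 3.948; T = 3.948/2.776 = 1.42219…
r ≈ ln(R0)/T = ln(2.776)/1.42219… = 0.71791… → 0.718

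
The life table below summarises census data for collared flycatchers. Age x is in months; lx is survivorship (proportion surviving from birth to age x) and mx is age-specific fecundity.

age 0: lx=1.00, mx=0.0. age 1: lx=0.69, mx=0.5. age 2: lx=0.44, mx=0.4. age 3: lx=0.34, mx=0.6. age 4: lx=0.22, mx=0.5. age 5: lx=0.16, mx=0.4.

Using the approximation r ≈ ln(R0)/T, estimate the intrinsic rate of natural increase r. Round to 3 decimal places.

R0 = Σ lx·mx = 0 + 0.345 + 0.176 + 0.204 + 0.11 + 0.064 = 0.899
Σ x·lx·mx = 2.069; T = 2.069/0.899 = 2.30145…
r ≈ ln(R0)/T = ln(0.899)/2.30145… = -0.04626… → -0.046

-0.046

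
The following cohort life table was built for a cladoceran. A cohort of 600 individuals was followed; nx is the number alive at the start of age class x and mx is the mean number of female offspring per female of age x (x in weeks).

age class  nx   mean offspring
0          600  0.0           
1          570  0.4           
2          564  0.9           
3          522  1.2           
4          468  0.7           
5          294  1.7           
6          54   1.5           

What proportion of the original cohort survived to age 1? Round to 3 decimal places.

l_1 = n_1/n_0 = 570/600 = 0.95 → 0.950

0.950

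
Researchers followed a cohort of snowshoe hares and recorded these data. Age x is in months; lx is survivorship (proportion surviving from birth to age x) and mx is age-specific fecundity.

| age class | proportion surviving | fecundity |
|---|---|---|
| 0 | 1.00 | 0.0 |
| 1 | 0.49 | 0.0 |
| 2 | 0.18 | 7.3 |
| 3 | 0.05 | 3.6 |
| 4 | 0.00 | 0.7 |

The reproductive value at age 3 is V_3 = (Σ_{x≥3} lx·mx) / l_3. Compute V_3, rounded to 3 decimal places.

3.600

lx·mx for x ≥ 3: 0.18, 0 → sum = 0.18
V_3 = 0.18 / l_3 = 0.18 / 0.05 = 3.6 → 3.600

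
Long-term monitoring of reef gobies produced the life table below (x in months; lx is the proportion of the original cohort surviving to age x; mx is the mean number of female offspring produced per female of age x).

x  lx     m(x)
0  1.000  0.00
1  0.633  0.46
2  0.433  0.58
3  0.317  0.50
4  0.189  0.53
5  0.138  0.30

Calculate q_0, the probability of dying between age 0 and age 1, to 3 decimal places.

0.367

q_0 = (l_0 − l_1) / l_0 = (1 − 0.633) / 1
     = 0.367 / 1 = 0.367 → 0.367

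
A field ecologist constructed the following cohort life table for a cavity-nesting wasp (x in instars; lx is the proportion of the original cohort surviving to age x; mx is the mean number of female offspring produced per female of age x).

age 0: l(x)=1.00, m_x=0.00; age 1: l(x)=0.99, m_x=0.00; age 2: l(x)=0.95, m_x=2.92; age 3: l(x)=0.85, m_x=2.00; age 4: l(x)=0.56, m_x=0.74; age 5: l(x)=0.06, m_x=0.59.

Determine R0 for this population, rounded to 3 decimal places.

4.924

lx·mx by age: 0, 0, 2.774, 1.7, 0.4144, 0.0354
R0 = Σ lx·mx = 4.9238 → 4.924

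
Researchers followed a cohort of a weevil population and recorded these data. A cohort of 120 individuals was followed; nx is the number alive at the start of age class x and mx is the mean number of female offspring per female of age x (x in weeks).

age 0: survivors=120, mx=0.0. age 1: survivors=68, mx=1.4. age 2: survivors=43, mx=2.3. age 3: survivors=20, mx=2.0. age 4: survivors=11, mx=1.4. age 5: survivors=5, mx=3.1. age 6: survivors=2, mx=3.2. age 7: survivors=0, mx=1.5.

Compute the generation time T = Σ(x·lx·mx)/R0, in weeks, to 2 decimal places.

lx = nx/n0 = nx/120: 1, 0.56667…, 0.35833…, 0.16667…, 0.09167…, 0.04167…, 0.01667…, 0
lx·mx: 0, 0.793333…, 0.824167…, 0.333333…, 0.128333…, 0.129167…, 0.053333…, 0 → R0 = 2.261667…
x·lx·mx: 0, 0.793333…, 1.648333…, 1…, 0.513333…, 0.645833…, 0.32…, 0 → Σ = 4.920833…
T = 4.920833… / 2.261667… = 2.175755… → 2.18

2.18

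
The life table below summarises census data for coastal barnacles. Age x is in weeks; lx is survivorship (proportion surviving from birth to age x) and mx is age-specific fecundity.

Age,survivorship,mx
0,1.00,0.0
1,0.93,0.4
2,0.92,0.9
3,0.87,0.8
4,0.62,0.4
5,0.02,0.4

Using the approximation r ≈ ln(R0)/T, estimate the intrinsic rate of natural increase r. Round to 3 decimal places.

0.320

R0 = Σ lx·mx = 0 + 0.372 + 0.828 + 0.696 + 0.248 + 0.008 = 2.152
Σ x·lx·mx = 5.148; T = 5.148/2.152 = 2.39219…
r ≈ ln(R0)/T = ln(2.152)/2.39219… = 0.32037… → 0.320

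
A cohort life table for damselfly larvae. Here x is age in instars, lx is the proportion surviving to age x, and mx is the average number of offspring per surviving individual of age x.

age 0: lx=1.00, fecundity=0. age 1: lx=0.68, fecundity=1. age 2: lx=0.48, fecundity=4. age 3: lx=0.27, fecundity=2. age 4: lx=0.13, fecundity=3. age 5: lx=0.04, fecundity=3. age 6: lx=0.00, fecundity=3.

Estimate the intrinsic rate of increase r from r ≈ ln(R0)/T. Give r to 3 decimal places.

R0 = Σ lx·mx = 0 + 0.68 + 1.92 + 0.54 + 0.39 + 0.12 + 0 = 3.65
Σ x·lx·mx = 8.3; T = 8.3/3.65 = 2.27397…
r ≈ ln(R0)/T = ln(3.65)/2.27397… = 0.56937… → 0.569

0.569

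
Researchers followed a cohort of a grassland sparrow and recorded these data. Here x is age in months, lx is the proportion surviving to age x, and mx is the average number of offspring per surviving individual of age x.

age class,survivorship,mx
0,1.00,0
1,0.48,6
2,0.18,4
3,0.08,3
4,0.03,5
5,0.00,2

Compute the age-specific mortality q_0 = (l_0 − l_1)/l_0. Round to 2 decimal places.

q_0 = (l_0 − l_1) / l_0 = (1 − 0.48) / 1
     = 0.52 / 1 = 0.52 → 0.52

0.52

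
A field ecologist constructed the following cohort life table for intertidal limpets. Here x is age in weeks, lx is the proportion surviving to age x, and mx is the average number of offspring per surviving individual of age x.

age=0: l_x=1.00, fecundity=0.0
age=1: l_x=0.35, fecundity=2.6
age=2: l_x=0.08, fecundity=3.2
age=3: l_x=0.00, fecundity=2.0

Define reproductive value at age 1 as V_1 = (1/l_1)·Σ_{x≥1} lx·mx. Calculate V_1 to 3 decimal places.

lx·mx for x ≥ 1: 0.91, 0.256, 0 → sum = 1.166
V_1 = 1.166 / l_1 = 1.166 / 0.35 = 3.331429… → 3.331

3.331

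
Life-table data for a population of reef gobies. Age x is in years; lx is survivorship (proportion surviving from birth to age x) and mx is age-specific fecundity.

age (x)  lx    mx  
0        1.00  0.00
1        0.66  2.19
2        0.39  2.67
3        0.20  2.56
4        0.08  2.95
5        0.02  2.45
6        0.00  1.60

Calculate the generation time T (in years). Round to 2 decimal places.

1.90

lx·mx: 0, 1.4454, 1.0413, 0.512, 0.236, 0.049, 0 → R0 = 3.2837
x·lx·mx: 0, 1.4454, 2.0826, 1.536, 0.944, 0.245, 0 → Σ = 6.253
T = 6.253 / 3.2837 = 1.904254… → 1.90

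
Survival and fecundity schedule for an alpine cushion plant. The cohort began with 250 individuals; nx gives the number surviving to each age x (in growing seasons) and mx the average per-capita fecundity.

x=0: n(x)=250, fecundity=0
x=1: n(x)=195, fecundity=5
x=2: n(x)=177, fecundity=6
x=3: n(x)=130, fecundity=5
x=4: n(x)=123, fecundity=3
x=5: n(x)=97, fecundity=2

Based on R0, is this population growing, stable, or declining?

lx = nx/n0 = nx/250: 1, 0.78, 0.708, 0.52, 0.492, 0.388
R0 = Σ lx·mx = 0 + 3.9 + 4.248 + 2.6 + 1.476 + 0.776 = 13
R0 > 1, so the population is growing.

growing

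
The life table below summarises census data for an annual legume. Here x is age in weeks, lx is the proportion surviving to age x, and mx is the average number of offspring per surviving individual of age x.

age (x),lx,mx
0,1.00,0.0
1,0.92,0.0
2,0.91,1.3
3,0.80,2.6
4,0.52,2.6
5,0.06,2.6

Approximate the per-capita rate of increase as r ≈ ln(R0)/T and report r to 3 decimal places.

0.504

R0 = Σ lx·mx = 0 + 0 + 1.183 + 2.08 + 1.352 + 0.156 = 4.771
Σ x·lx·mx = 14.794; T = 14.794/4.771 = 3.10082…
r ≈ ln(R0)/T = ln(4.771)/3.10082… = 0.50392… → 0.504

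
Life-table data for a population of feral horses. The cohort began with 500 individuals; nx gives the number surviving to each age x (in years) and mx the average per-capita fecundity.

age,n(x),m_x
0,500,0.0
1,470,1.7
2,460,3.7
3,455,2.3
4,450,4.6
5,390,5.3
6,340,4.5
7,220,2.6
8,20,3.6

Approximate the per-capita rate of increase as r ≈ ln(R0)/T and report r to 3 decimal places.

0.740

lx = nx/n0 = nx/500: 1, 0.94, 0.92, 0.91, 0.9, 0.78, 0.68, 0.44, 0.04
R0 = Σ lx·mx = 0 + 1.598 + 3.404 + 2.093 + 4.14 + 4.134 + 3.06 + 1.144 + 0.144 = 19.717
Σ x·lx·mx = 79.435; T = 79.435/19.717 = 4.02876…
r ≈ ln(R0)/T = ln(19.717)/4.02876… = 0.74005… → 0.740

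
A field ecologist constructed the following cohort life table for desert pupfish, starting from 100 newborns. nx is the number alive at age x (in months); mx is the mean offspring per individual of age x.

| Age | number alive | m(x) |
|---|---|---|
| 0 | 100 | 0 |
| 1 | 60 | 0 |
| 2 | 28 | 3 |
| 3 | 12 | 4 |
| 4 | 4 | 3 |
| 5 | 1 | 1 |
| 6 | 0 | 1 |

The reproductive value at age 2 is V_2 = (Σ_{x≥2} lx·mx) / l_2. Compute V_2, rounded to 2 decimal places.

5.18

lx = nx/n0 = nx/100: 1, 0.6, 0.28, 0.12, 0.04, 0.01, 0
lx·mx for x ≥ 2: 0.84, 0.48, 0.12, 0.01, 0 → sum = 1.45
V_2 = 1.45 / l_2 = 1.45 / 0.28 = 5.178571… → 5.18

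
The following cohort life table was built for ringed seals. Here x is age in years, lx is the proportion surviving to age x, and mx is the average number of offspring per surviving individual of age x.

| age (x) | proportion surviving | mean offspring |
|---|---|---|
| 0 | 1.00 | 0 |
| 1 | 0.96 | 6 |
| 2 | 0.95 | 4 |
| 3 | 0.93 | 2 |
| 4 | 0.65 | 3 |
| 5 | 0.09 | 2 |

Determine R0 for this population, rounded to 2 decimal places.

lx·mx by age: 0, 5.76, 3.8, 1.86, 1.95, 0.18
R0 = Σ lx·mx = 13.55 → 13.55

13.55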